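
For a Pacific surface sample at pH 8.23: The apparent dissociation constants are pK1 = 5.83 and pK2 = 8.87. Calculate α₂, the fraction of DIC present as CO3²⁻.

α₂ = 0.186

α₂ = 1 / (1 + [H⁺]/K2 + [H⁺]²/(K1K2)) = 1 / (1 + 10^+0.64 + 10^-1.76)
   = 1 / (1 + 4.3652 + 0.017378) = 1/5.3825 = 0.1858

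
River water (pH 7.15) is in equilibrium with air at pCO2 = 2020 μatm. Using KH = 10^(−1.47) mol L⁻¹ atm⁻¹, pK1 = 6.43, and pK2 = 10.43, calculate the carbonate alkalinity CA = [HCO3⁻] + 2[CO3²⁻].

[CO2*] = KH · pCO2 = 10^(−1.47) × 2020×10^-6 = 6.845×10^-5 mol/L
α₀ = 1/(1 + K1/[H⁺] + K1K2/[H⁺]²) = 1/(1 + 10^+0.72 + 10^-2.56) = 0.1600
DIC = [CO2*]/α₀ = 6.845×10^-5 / 0.1600 = 0.4278 mmol/L
CA = (α₁ + 2α₂)·DIC = (0.8396 + 2×0.0004406) × 0.4278 = 0.360 mmol/L

CA = 0.360 mmol/L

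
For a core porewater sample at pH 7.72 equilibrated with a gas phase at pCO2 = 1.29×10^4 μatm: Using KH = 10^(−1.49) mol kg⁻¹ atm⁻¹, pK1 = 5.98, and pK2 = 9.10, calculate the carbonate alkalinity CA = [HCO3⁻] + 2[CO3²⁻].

[CO2*] = KH · pCO2 = 10^(−1.49) × 1.29×10^4×10^-6 = 4.174×10^-4 mol/kg
α₀ = 1/(1 + K1/[H⁺] + K1K2/[H⁺]²) = 1/(1 + 10^+1.74 + 10^+0.36) = 0.01717
DIC = [CO2*]/α₀ = 4.174×10^-4 / 0.01717 = 24.31 mmol/kg
CA = (α₁ + 2α₂)·DIC = (0.9435 + 2×0.03933) × 24.31 = 24.9 mmol/kg

CA = 24.9 mmol/kg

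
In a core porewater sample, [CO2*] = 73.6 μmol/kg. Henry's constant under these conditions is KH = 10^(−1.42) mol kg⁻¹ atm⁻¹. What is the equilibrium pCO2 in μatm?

pCO2 = 1940 μatm

KH = 10^(−1.42) = 3.802×10^-2 mol kg⁻¹ atm⁻¹
pCO2 = [CO2*]/KH = 73.6×10^-6 / 3.802×10^-2 = 1.94×10^-3 atm = 1940 μatm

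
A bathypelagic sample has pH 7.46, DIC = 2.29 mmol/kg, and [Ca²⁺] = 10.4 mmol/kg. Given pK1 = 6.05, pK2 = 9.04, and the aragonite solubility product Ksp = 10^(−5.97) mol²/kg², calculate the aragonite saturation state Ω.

Ω = 0.549

α₂ = 1 / (1 + [H⁺]/K2 + [H⁺]²/(K1K2)) = 1 / (1 + 10^+1.58 + 10^+0.17)
   = 1 / (1 + 38.019 + 1.4791) = 1/40.498 = 0.02469
[CO3²⁻] = α₂ × DIC = 0.02469 × 2.29 = 0.05655 mmol/kg
Ksp = 10^(−5.97) = 1.072×10^-6
Ω = [Ca²⁺][CO3²⁻]/Ksp = (10.4×10^-3)(5.655×10^-5) / 1.072×10^-6 = 0.549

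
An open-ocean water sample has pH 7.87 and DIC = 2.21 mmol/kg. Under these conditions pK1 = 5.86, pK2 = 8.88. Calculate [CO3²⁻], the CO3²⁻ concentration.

α₂ = 1 / (1 + [H⁺]/K2 + [H⁺]²/(K1K2)) = 1 / (1 + 10^+1.01 + 10^-1.00)
   = 1 / (1 + 10.233 + 0.10000) = 1/11.333 = 0.08824
[CO3²⁻] = α₂ × DIC = 0.08824 × 2.21 = 0.195 mmol/kg

[CO3²⁻] = 0.195 mmol/kg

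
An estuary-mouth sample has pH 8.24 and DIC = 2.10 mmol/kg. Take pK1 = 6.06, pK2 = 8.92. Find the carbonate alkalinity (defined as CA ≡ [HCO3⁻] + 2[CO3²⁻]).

CA = 2.45 mmol/kg

CA = [HCO3⁻] + 2[CO3²⁻] = (α₁ + 2α₂)·DIC
At pH 8.24: [H⁺]/K1 = 10^-2.18 = 0.0066069, K2/[H⁺] = 10^-0.68 = 0.20893
α₁ = 1/(1 + 0.0066069 + 0.20893) = 1/1.2155 = 0.8227; α₂ = α₁·K2/[H⁺] = 0.1719
α₁ + 2α₂ = 1.1664
CA = 1.1664 × 2.10 = 2.45 mmol/kg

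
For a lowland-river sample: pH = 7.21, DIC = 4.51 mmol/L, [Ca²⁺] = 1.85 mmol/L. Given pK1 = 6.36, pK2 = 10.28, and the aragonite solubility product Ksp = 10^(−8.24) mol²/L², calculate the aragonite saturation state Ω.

Ω = 1.08

α₂ = 1 / (1 + [H⁺]/K2 + [H⁺]²/(K1K2)) = 1 / (1 + 10^+3.07 + 10^+2.22)
   = 1 / (1 + 1174.9 + 165.96) = 1/1341.9 = 0.0007452
[CO3²⁻] = α₂ × DIC = 0.0007452 × 4.51 = 0.003361 mmol/L = 3.361 μmol/L
Ksp = 10^(−8.24) = 5.754×10^-9
Ω = [Ca²⁺][CO3²⁻]/Ksp = (1.85×10^-3)(3.361×10^-6) / 5.754×10^-9 = 1.08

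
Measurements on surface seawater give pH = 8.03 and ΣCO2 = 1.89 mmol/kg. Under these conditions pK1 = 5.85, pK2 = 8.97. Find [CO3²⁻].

[CO3²⁻] = 0.194 mmol/kg

α₂ = 1 / (1 + [H⁺]/K2 + [H⁺]²/(K1K2)) = 1 / (1 + 10^+0.94 + 10^-1.24)
   = 1 / (1 + 8.7096 + 0.057544) = 1/9.7672 = 0.1024
[CO3²⁻] = α₂ × DIC = 0.1024 × 1.89 = 0.194 mmol/kg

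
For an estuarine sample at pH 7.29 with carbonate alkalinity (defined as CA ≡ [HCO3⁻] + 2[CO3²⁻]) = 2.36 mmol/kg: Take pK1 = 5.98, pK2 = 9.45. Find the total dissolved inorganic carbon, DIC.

DIC = 2.46 mmol/kg

CA = [HCO3⁻] + 2[CO3²⁻] = (α₁ + 2α₂)·DIC
At pH 7.29: [H⁺]/K1 = 10^-1.31 = 0.048978, K2/[H⁺] = 10^-2.16 = 0.0069183
α₁ = 1/(1 + 0.048978 + 0.0069183) = 1/1.0559 = 0.9471; α₂ = α₁·K2/[H⁺] = 0.006552
α₁ + 2α₂ = 0.9602
DIC = CA / (α₁ + 2α₂) = 2.36 / 0.9602 = 2.46 mmol/kg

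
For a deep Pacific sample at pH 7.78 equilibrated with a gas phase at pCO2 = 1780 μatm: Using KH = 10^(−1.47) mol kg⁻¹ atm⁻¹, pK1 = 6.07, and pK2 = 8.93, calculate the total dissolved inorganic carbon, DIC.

DIC = 3.37 mmol/kg

[CO2*] = KH · pCO2 = 10^(−1.47) × 1780×10^-6 = 6.031×10^-5 mol/kg
α₀ = 1/(1 + K1/[H⁺] + K1K2/[H⁺]²) = 1/(1 + 10^+1.71 + 10^+0.56) = 0.01788
DIC = [CO2*]/α₀ = 6.031×10^-5 / 0.01788 = 3.37 mmol/kg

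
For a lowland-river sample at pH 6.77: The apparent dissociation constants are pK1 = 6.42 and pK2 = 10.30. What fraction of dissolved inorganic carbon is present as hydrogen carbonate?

α₁ = 0.691

α₁ = 1 / (1 + [H⁺]/K1 + K2/[H⁺]) = 1 / (1 + 10^-0.35 + 10^-3.53)
   = 1 / (1 + 0.44668 + 0.00029512) = 1/1.4470 = 0.6911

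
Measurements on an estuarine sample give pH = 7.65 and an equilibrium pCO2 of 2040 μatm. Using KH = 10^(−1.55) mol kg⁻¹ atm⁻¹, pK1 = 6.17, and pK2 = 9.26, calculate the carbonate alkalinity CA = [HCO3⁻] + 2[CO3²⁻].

[CO2*] = KH · pCO2 = 10^(−1.55) × 2040×10^-6 = 5.750×10^-5 mol/kg
α₀ = 1/(1 + K1/[H⁺] + K1K2/[H⁺]²) = 1/(1 + 10^+1.48 + 10^-0.13) = 0.03131
DIC = [CO2*]/α₀ = 5.750×10^-5 / 0.03131 = 1.836 mmol/kg
CA = (α₁ + 2α₂)·DIC = (0.9455 + 2×0.02321) × 1.836 = 1.82 mmol/kg

CA = 1.82 mmol/kg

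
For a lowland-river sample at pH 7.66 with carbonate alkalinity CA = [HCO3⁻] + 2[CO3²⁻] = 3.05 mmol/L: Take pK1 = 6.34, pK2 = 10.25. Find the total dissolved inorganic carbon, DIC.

CA = [HCO3⁻] + 2[CO3²⁻] = (α₁ + 2α₂)·DIC
At pH 7.66: [H⁺]/K1 = 10^-1.32 = 0.047863, K2/[H⁺] = 10^-2.59 = 0.0025704
α₁ = 1/(1 + 0.047863 + 0.0025704) = 1/1.0504 = 0.9520; α₂ = α₁·K2/[H⁺] = 0.002447
α₁ + 2α₂ = 0.9569
DIC = CA / (α₁ + 2α₂) = 3.05 / 0.9569 = 3.19 mmol/L

DIC = 3.19 mmol/L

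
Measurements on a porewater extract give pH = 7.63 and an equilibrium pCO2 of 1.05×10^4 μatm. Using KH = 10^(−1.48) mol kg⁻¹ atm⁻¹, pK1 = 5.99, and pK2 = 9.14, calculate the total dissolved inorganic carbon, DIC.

DIC = 16.0 mmol/kg

[CO2*] = KH · pCO2 = 10^(−1.48) × 1.05×10^4×10^-6 = 3.477×10^-4 mol/kg
α₀ = 1/(1 + K1/[H⁺] + K1K2/[H⁺]²) = 1/(1 + 10^+1.64 + 10^+0.13) = 0.02174
DIC = [CO2*]/α₀ = 3.477×10^-4 / 0.02174 = 16.0 mmol/kg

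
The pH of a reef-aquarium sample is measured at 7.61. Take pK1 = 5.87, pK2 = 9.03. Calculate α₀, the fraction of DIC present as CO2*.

α₀ = 0.0172

α₀ = 1 / (1 + K1/[H⁺] + K1K2/[H⁺]²) = 1 / (1 + 10^+1.74 + 10^+0.32)
   = 1 / (1 + 54.954 + 2.0893) = 1/58.043 = 0.01723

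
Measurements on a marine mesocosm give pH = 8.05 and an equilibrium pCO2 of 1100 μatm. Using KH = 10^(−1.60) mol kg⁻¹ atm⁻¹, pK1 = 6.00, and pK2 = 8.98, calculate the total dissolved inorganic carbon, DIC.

[CO2*] = KH · pCO2 = 10^(−1.60) × 1100×10^-6 = 2.763×10^-5 mol/kg
α₀ = 1/(1 + K1/[H⁺] + K1K2/[H⁺]²) = 1/(1 + 10^+2.05 + 10^+1.12) = 0.007912
DIC = [CO2*]/α₀ = 2.763×10^-5 / 0.007912 = 3.49 mmol/kg

DIC = 3.49 mmol/kg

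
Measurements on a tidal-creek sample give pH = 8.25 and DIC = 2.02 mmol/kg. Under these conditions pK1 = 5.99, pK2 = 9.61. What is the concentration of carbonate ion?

[CO3²⁻] = 0.0840 mmol/kg

α₂ = 1 / (1 + [H⁺]/K2 + [H⁺]²/(K1K2)) = 1 / (1 + 10^+1.36 + 10^-0.90)
   = 1 / (1 + 22.909 + 0.12589) = 1/24.035 = 0.04161
[CO3²⁻] = α₂ × DIC = 0.04161 × 2.02 = 0.0840 mmol/kg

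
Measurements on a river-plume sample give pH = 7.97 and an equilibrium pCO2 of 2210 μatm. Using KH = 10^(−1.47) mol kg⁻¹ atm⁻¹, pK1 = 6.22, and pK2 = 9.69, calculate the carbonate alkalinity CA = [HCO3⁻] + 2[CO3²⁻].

CA = 4.37 mmol/kg

[CO2*] = KH · pCO2 = 10^(−1.47) × 2210×10^-6 = 7.488×10^-5 mol/kg
α₀ = 1/(1 + K1/[H⁺] + K1K2/[H⁺]²) = 1/(1 + 10^+1.75 + 10^+0.03) = 0.01715
DIC = [CO2*]/α₀ = 7.488×10^-5 / 0.01715 = 4.366 mmol/kg
CA = (α₁ + 2α₂)·DIC = (0.9645 + 2×0.01838) × 4.366 = 4.37 mmol/kg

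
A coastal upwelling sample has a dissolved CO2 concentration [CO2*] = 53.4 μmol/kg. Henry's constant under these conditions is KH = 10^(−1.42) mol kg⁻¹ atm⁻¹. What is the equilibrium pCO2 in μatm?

KH = 10^(−1.42) = 3.802×10^-2 mol kg⁻¹ atm⁻¹
pCO2 = [CO2*]/KH = 53.4×10^-6 / 3.802×10^-2 = 1.40×10^-3 atm = 1400 μatm

pCO2 = 1400 μatm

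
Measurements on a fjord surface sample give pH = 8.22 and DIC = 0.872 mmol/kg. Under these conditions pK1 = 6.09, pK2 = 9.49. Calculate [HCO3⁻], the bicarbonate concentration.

α₁ = 1 / (1 + [H⁺]/K1 + K2/[H⁺]) = 1 / (1 + 10^-2.13 + 10^-1.27)
   = 1 / (1 + 0.0074131 + 0.053703) = 1/1.0611 = 0.9424
[HCO3⁻] = α₁ × DIC = 0.9424 × 0.872 = 0.822 mmol/kg

[HCO3⁻] = 0.822 mmol/kg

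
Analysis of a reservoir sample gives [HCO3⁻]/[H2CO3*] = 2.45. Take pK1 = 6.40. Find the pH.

pH = 6.79

From K1 = [H⁺][HCO3⁻]/[H2CO3*]:  pH = pK1 + log₁₀([HCO3⁻]/[H2CO3*])
log₁₀(2.45) = +0.389
pH = 6.40 + (+0.389) = 6.79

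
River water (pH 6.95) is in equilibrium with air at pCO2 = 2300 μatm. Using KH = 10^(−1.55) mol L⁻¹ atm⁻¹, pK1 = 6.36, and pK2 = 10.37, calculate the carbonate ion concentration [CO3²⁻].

[CO2*] = KH · pCO2 = 10^(−1.55) × 2300×10^-6 = 6.482×10^-5 mol/L
α₀ = 1/(1 + K1/[H⁺] + K1K2/[H⁺]²) = 1/(1 + 10^+0.59 + 10^-2.83) = 0.2044
DIC = [CO2*]/α₀ = 6.482×10^-5 / 0.2044 = 0.3171 mmol/L
[CO3²⁻] = α₂·DIC; α₂ = 0.0003024, so [CO3²⁻] = 0.0003024 × 0.3171 = 9.59×10^-5 mmol/L = 0.0959 μmol/L

[CO3²⁻] = 0.0959 μmol/L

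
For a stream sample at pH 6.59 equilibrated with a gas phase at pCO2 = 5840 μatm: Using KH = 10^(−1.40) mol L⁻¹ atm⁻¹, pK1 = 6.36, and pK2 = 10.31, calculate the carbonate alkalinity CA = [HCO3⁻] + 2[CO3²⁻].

[CO2*] = KH · pCO2 = 10^(−1.40) × 5840×10^-6 = 2.325×10^-4 mol/L
α₀ = 1/(1 + K1/[H⁺] + K1K2/[H⁺]²) = 1/(1 + 10^+0.23 + 10^-3.49) = 0.3706
DIC = [CO2*]/α₀ = 2.325×10^-4 / 0.3706 = 0.6274 mmol/L
CA = (α₁ + 2α₂)·DIC = (0.6293 + 2×0.0001199) × 0.6274 = 0.395 mmol/L

CA = 0.395 mmol/L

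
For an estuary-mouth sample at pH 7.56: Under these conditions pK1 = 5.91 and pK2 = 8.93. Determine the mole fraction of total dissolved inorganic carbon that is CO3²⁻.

α₂ = 0.0401

α₂ = 1 / (1 + [H⁺]/K2 + [H⁺]²/(K1K2)) = 1 / (1 + 10^+1.37 + 10^-0.28)
   = 1 / (1 + 23.442 + 0.52481) = 1/24.967 = 0.04005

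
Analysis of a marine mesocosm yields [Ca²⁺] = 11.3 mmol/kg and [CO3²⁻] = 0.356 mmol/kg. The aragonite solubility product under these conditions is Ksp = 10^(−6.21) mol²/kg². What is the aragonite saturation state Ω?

Ksp = 10^(−6.21) = 6.166×10^-7
Ω = [Ca²⁺][CO3²⁻]/Ksp = (11.3×10^-3)(0.356×10^-3) / 6.166×10^-7 = 6.52

Ω = 6.52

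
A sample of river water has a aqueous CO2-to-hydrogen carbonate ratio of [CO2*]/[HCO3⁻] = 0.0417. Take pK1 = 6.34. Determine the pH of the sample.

pH = 7.72

From K1 = [H⁺][HCO3⁻]/[CO2*]:  pH = pK1 − log₁₀([CO2*]/[HCO3⁻])
log₁₀(0.0417) = -1.380
pH = 6.34 − (-1.380) = 7.72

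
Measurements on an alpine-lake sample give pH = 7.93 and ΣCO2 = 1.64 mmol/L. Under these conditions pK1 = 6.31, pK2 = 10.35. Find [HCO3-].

[HCO3⁻] = 1.60 mmol/L

α₁ = 1 / (1 + [H⁺]/K1 + K2/[H⁺]) = 1 / (1 + 10^-1.62 + 10^-2.42)
   = 1 / (1 + 0.023988 + 0.0038019) = 1/1.0278 = 0.9730
[HCO3⁻] = α₁ × DIC = 0.9730 × 1.64 = 1.60 mmol/L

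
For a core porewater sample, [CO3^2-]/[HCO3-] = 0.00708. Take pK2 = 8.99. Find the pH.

From K2 = [H⁺][CO3^2-]/[HCO3-]:  pH = pK2 + log₁₀([CO3^2-]/[HCO3-])
log₁₀(0.00708) = -2.150
pH = 8.99 + (-2.150) = 6.84

pH = 6.84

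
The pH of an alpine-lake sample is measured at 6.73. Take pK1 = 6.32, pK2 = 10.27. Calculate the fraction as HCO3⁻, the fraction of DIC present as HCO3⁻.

α₁ = 0.720

α₁ = 1 / (1 + [H⁺]/K1 + K2/[H⁺]) = 1 / (1 + 10^-0.41 + 10^-3.54)
   = 1 / (1 + 0.38905 + 0.00028840) = 1/1.3893 = 0.7198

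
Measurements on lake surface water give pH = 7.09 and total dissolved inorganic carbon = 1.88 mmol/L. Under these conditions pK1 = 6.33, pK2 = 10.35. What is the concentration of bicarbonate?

α₁ = 1 / (1 + [H⁺]/K1 + K2/[H⁺]) = 1 / (1 + 10^-0.76 + 10^-3.26)
   = 1 / (1 + 0.17378 + 0.00054954) = 1/1.1743 = 0.8515
[HCO3⁻] = α₁ × DIC = 0.8515 × 1.88 = 1.60 mmol/L

[HCO3⁻] = 1.60 mmol/L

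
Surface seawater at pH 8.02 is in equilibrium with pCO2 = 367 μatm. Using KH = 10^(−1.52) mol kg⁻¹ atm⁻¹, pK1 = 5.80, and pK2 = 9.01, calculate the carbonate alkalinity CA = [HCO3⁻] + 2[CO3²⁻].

[CO2*] = KH · pCO2 = 10^(−1.52) × 367×10^-6 = 1.108×10^-5 mol/kg
α₀ = 1/(1 + K1/[H⁺] + K1K2/[H⁺]²) = 1/(1 + 10^+2.22 + 10^+1.23) = 0.005437
DIC = [CO2*]/α₀ = 1.108×10^-5 / 0.005437 = 2.039 mmol/kg
CA = (α₁ + 2α₂)·DIC = (0.9022 + 2×0.09233) × 2.039 = 2.22 mmol/kg

CA = 2.22 mmol/kg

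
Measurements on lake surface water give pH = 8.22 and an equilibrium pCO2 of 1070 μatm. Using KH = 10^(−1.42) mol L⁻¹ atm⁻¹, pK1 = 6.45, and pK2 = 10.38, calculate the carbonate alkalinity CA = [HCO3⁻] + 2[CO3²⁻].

CA = 2.43 mmol/L

[CO2*] = KH · pCO2 = 10^(−1.42) × 1070×10^-6 = 4.068×10^-5 mol/L
α₀ = 1/(1 + K1/[H⁺] + K1K2/[H⁺]²) = 1/(1 + 10^+1.77 + 10^-0.39) = 0.01659
DIC = [CO2*]/α₀ = 4.068×10^-5 / 0.01659 = 2.453 mmol/L
CA = (α₁ + 2α₂)·DIC = (0.9767 + 2×0.006757) × 2.453 = 2.43 mmol/L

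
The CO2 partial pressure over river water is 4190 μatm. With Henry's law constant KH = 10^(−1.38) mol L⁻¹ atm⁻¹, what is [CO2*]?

KH = 10^(−1.38) = 4.169×10^-2 mol L⁻¹ atm⁻¹
[CO2*] = KH · pCO2 = 4.169×10^-2 × 4190×10^-6 atm = 1.75×10^-4 mol/L

[CO2*] = 175 μmol/L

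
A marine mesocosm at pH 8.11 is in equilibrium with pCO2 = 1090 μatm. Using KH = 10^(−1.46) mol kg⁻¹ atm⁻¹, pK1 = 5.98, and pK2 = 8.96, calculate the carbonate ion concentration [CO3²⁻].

[CO2*] = KH · pCO2 = 10^(−1.46) × 1090×10^-6 = 3.779×10^-5 mol/kg
α₀ = 1/(1 + K1/[H⁺] + K1K2/[H⁺]²) = 1/(1 + 10^+2.13 + 10^+1.28) = 0.006454
DIC = [CO2*]/α₀ = 3.779×10^-5 / 0.006454 = 5.856 mmol/kg
[CO3²⁻] = α₂·DIC; α₂ = 0.1230, so [CO3²⁻] = 0.1230 × 5.856 = 0.720 mmol/kg

[CO3²⁻] = 0.720 mmol/kg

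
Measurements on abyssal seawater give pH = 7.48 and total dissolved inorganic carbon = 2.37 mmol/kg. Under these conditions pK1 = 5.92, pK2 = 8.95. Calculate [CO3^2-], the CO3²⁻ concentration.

α₂ = 1 / (1 + [H⁺]/K2 + [H⁺]²/(K1K2)) = 1 / (1 + 10^+1.47 + 10^-0.09)
   = 1 / (1 + 29.512 + 0.81283) = 1/31.325 = 0.03192
[CO3²⁻] = α₂ × DIC = 0.03192 × 2.37 = 0.0757 mmol/kg

[CO3²⁻] = 0.0757 mmol/kg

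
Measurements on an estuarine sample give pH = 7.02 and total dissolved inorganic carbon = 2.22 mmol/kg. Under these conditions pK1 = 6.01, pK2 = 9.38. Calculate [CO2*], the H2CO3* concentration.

[CO2*] = 0.197 mmol/kg

α₀ = 1 / (1 + K1/[H⁺] + K1K2/[H⁺]²) = 1 / (1 + 10^+1.01 + 10^-1.35)
   = 1 / (1 + 10.233 + 0.044668) = 1/11.278 = 0.08867
[CO2*] = α₀ × DIC = 0.08867 × 2.22 = 0.197 mmol/kg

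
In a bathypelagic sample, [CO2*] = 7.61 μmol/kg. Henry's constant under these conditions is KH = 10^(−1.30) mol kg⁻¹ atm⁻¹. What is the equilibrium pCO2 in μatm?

KH = 10^(−1.30) = 5.012×10^-2 mol kg⁻¹ atm⁻¹
pCO2 = [CO2*]/KH = 7.61×10^-6 / 5.012×10^-2 = 1.52×10^-4 atm = 152 μatm

pCO2 = 152 μatm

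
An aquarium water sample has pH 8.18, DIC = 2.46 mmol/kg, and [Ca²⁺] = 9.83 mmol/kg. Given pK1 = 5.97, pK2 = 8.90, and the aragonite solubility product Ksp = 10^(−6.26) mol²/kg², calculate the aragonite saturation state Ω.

Ω = 7.01

α₂ = 1 / (1 + [H⁺]/K2 + [H⁺]²/(K1K2)) = 1 / (1 + 10^+0.72 + 10^-1.49)
   = 1 / (1 + 5.2481 + 0.032359) = 1/6.2804 = 0.1592
[CO3²⁻] = α₂ × DIC = 0.1592 × 2.46 = 0.3917 mmol/kg
Ksp = 10^(−6.26) = 5.495×10^-7
Ω = [Ca²⁺][CO3²⁻]/Ksp = (9.83×10^-3)(3.917×10^-4) / 5.495×10^-7 = 7.01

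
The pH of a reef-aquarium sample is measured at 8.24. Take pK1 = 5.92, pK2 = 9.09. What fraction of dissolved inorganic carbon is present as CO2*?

α₀ = 1 / (1 + K1/[H⁺] + K1K2/[H⁺]²) = 1 / (1 + 10^+2.32 + 10^+1.47)
   = 1 / (1 + 208.93 + 29.512) = 1/239.44 = 0.004176

α₀ = 0.00418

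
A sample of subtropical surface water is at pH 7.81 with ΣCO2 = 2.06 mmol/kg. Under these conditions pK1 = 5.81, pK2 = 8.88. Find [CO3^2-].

[CO3²⁻] = 0.160 mmol/kg

α₂ = 1 / (1 + [H⁺]/K2 + [H⁺]²/(K1K2)) = 1 / (1 + 10^+1.07 + 10^-0.93)
   = 1 / (1 + 11.749 + 0.11749) = 1/12.866 = 0.07772
[CO3²⁻] = α₂ × DIC = 0.07772 × 2.06 = 0.160 mmol/kg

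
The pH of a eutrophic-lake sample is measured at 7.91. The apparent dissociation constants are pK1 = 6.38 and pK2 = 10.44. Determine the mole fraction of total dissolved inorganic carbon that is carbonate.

α₂ = 0.00286

α₂ = 1 / (1 + [H⁺]/K2 + [H⁺]²/(K1K2)) = 1 / (1 + 10^+2.53 + 10^+1.00)
   = 1 / (1 + 338.84 + 10.000) = 1/349.84 = 0.002858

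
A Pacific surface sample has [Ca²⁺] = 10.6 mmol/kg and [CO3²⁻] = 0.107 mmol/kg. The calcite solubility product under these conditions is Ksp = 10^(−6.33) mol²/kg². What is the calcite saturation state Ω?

Ω = 2.42

Ksp = 10^(−6.33) = 4.677×10^-7
Ω = [Ca²⁺][CO3²⁻]/Ksp = (10.6×10^-3)(0.107×10^-3) / 4.677×10^-7 = 2.42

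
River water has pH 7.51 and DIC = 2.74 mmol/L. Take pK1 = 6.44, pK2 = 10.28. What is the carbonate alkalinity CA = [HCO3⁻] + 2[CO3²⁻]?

CA = 2.53 mmol/L

CA = [HCO3⁻] + 2[CO3²⁻] = (α₁ + 2α₂)·DIC
At pH 7.51: [H⁺]/K1 = 10^-1.07 = 0.085114, K2/[H⁺] = 10^-2.77 = 0.0016982
α₁ = 1/(1 + 0.085114 + 0.0016982) = 1/1.0868 = 0.9201; α₂ = α₁·K2/[H⁺] = 0.001563
α₁ + 2α₂ = 0.9232
CA = 0.9232 × 2.74 = 2.53 mmol/L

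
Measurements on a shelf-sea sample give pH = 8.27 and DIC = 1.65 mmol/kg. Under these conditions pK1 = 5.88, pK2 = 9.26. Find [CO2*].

[CO2*] = 6.08 μmol/kg

α₀ = 1 / (1 + K1/[H⁺] + K1K2/[H⁺]²) = 1 / (1 + 10^+2.39 + 10^+1.40)
   = 1 / (1 + 245.47 + 25.119) = 1/271.59 = 0.003682
[CO2*] = α₀ × DIC = 0.003682 × 1.65 = 0.00608 mmol/kg = 6.08 μmol/kg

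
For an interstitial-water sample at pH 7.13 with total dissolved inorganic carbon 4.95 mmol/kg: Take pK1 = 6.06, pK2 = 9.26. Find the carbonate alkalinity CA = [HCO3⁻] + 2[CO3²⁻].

CA = 4.60 mmol/kg

CA = [HCO3⁻] + 2[CO3²⁻] = (α₁ + 2α₂)·DIC
At pH 7.13: [H⁺]/K1 = 10^-1.07 = 0.085114, K2/[H⁺] = 10^-2.13 = 0.0074131
α₁ = 1/(1 + 0.085114 + 0.0074131) = 1/1.0925 = 0.9153; α₂ = α₁·K2/[H⁺] = 0.006785
α₁ + 2α₂ = 0.9289
CA = 0.9289 × 4.95 = 4.60 mmol/kg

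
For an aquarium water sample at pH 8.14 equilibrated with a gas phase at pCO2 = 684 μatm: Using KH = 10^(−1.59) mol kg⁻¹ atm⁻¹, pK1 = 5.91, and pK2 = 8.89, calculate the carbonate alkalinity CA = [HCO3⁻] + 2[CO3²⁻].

CA = 4.05 mmol/kg

[CO2*] = KH · pCO2 = 10^(−1.59) × 684×10^-6 = 1.758×10^-5 mol/kg
α₀ = 1/(1 + K1/[H⁺] + K1K2/[H⁺]²) = 1/(1 + 10^+2.23 + 10^+1.48) = 0.004975
DIC = [CO2*]/α₀ = 1.758×10^-5 / 0.004975 = 3.534 mmol/kg
CA = (α₁ + 2α₂)·DIC = (0.8448 + 2×0.1502) × 3.534 = 4.05 mmol/kg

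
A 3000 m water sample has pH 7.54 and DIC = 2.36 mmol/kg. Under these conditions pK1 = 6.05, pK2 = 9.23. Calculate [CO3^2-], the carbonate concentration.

α₂ = 1 / (1 + [H⁺]/K2 + [H⁺]²/(K1K2)) = 1 / (1 + 10^+1.69 + 10^+0.20)
   = 1 / (1 + 48.978 + 1.5849) = 1/51.563 = 0.01939
[CO3²⁻] = α₂ × DIC = 0.01939 × 2.36 = 0.0458 mmol/kg

[CO3²⁻] = 0.0458 mmol/kg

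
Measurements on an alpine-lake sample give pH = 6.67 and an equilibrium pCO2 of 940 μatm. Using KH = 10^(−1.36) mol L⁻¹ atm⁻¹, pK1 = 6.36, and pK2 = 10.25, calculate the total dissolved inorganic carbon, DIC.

[CO2*] = KH · pCO2 = 10^(−1.36) × 940×10^-6 = 4.103×10^-5 mol/L
α₀ = 1/(1 + K1/[H⁺] + K1K2/[H⁺]²) = 1/(1 + 10^+0.31 + 10^-3.27) = 0.3287
DIC = [CO2*]/α₀ = 4.103×10^-5 / 0.3287 = 0.125 mmol/L

DIC = 0.125 mmol/L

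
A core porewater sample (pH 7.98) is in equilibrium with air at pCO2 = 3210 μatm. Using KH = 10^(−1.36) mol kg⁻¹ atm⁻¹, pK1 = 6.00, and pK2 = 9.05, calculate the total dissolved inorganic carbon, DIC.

[CO2*] = KH · pCO2 = 10^(−1.36) × 3210×10^-6 = 1.401×10^-4 mol/kg
α₀ = 1/(1 + K1/[H⁺] + K1K2/[H⁺]²) = 1/(1 + 10^+1.98 + 10^+0.91) = 0.009558
DIC = [CO2*]/α₀ = 1.401×10^-4 / 0.009558 = 14.7 mmol/kg

DIC = 14.7 mmol/kg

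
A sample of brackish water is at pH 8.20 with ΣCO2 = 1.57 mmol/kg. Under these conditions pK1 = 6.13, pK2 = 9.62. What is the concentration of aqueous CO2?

[CO2*] = 12.8 μmol/kg

α₀ = 1 / (1 + K1/[H⁺] + K1K2/[H⁺]²) = 1 / (1 + 10^+2.07 + 10^+0.65)
   = 1 / (1 + 117.49 + 4.4668) = 1/122.96 = 0.008133
[CO2*] = α₀ × DIC = 0.008133 × 1.57 = 0.0128 mmol/kg = 12.8 μmol/kg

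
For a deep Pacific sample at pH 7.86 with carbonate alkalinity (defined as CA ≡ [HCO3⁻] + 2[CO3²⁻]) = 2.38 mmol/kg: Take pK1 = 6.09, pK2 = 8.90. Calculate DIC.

DIC = 2.23 mmol/kg

CA = [HCO3⁻] + 2[CO3²⁻] = (α₁ + 2α₂)·DIC
At pH 7.86: [H⁺]/K1 = 10^-1.77 = 0.016982, K2/[H⁺] = 10^-1.04 = 0.091201
α₁ = 1/(1 + 0.016982 + 0.091201) = 1/1.1082 = 0.9024; α₂ = α₁·K2/[H⁺] = 0.08230
α₁ + 2α₂ = 1.0670
DIC = CA / (α₁ + 2α₂) = 2.38 / 1.0670 = 2.23 mmol/kg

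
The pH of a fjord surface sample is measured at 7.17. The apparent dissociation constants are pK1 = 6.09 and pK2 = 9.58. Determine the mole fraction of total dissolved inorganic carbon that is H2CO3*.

α₀ = 1 / (1 + K1/[H⁺] + K1K2/[H⁺]²) = 1 / (1 + 10^+1.08 + 10^-1.33)
   = 1 / (1 + 12.023 + 0.046774) = 1/13.069 = 0.07651

α₀ = 0.0765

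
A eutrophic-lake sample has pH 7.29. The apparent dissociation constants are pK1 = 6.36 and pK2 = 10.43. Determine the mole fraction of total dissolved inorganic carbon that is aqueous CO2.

α₀ = 1 / (1 + K1/[H⁺] + K1K2/[H⁺]²) = 1 / (1 + 10^+0.93 + 10^-2.21)
   = 1 / (1 + 8.5114 + 0.0061660) = 1/9.5175 = 0.1051

α₀ = 0.105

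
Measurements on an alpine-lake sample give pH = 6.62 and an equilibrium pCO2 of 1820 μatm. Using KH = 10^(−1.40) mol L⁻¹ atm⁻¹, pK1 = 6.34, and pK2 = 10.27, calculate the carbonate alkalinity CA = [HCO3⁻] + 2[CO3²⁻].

CA = 0.138 mmol/L

[CO2*] = KH · pCO2 = 10^(−1.40) × 1820×10^-6 = 7.246×10^-5 mol/L
α₀ = 1/(1 + K1/[H⁺] + K1K2/[H⁺]²) = 1/(1 + 10^+0.28 + 10^-3.37) = 0.3441
DIC = [CO2*]/α₀ = 7.246×10^-5 / 0.3441 = 0.2105 mmol/L
CA = (α₁ + 2α₂)·DIC = (0.6557 + 2×0.0001468) × 0.2105 = 0.138 mmol/L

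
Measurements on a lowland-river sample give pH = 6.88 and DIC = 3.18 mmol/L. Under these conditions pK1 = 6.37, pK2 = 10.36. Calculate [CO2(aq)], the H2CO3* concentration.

[CO2*] = 0.751 mmol/L

α₀ = 1 / (1 + K1/[H⁺] + K1K2/[H⁺]²) = 1 / (1 + 10^+0.51 + 10^-2.97)
   = 1 / (1 + 3.2359 + 0.0010715) = 1/4.2370 = 0.2360
[CO2*] = α₀ × DIC = 0.2360 × 3.18 = 0.751 mmol/L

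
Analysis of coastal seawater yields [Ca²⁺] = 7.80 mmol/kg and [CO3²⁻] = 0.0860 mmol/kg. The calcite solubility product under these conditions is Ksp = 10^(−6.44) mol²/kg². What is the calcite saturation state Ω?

Ω = 1.85

Ksp = 10^(−6.44) = 3.631×10^-7
Ω = [Ca²⁺][CO3²⁻]/Ksp = (7.80×10^-3)(0.0860×10^-3) / 3.631×10^-7 = 1.85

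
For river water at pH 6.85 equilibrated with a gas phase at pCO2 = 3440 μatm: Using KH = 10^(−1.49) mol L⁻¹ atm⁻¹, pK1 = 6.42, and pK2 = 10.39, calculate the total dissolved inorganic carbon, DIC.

[CO2*] = KH · pCO2 = 10^(−1.49) × 3440×10^-6 = 1.113×10^-4 mol/L
α₀ = 1/(1 + K1/[H⁺] + K1K2/[H⁺]²) = 1/(1 + 10^+0.43 + 10^-3.11) = 0.2708
DIC = [CO2*]/α₀ = 1.113×10^-4 / 0.2708 = 0.411 mmol/L

DIC = 0.411 mmol/L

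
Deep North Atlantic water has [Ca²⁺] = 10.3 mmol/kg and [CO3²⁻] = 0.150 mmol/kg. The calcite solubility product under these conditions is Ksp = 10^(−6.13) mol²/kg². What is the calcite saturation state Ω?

Ω = 2.08

Ksp = 10^(−6.13) = 7.413×10^-7
Ω = [Ca²⁺][CO3²⁻]/Ksp = (10.3×10^-3)(0.150×10^-3) / 7.413×10^-7 = 2.08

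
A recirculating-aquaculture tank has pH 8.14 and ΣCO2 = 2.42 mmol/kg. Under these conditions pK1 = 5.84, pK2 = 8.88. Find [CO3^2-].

α₂ = 1 / (1 + [H⁺]/K2 + [H⁺]²/(K1K2)) = 1 / (1 + 10^+0.74 + 10^-1.56)
   = 1 / (1 + 5.4954 + 0.027542) = 1/6.5230 = 0.1533
[CO3²⁻] = α₂ × DIC = 0.1533 × 2.42 = 0.371 mmol/kg

[CO3²⁻] = 0.371 mmol/kg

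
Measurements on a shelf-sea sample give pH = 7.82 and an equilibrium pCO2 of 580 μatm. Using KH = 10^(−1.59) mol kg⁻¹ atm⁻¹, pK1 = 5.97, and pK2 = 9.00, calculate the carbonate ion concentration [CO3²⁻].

[CO2*] = KH · pCO2 = 10^(−1.59) × 580×10^-6 = 1.491×10^-5 mol/kg
α₀ = 1/(1 + K1/[H⁺] + K1K2/[H⁺]²) = 1/(1 + 10^+1.85 + 10^+0.67) = 0.01308
DIC = [CO2*]/α₀ = 1.491×10^-5 / 0.01308 = 1.140 mmol/kg
[CO3²⁻] = α₂·DIC; α₂ = 0.06116, so [CO3²⁻] = 0.06116 × 1.140 = 0.0697 mmol/kg

[CO3²⁻] = 0.0697 mmol/kg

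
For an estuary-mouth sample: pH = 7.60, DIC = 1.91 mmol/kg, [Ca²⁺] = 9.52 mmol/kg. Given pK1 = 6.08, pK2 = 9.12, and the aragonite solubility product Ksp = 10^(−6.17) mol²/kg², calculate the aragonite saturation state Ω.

Ω = 0.766

α₂ = 1 / (1 + [H⁺]/K2 + [H⁺]²/(K1K2)) = 1 / (1 + 10^+1.52 + 10^+0.00)
   = 1 / (1 + 33.113 + 1.0000) = 1/35.113 = 0.02848
[CO3²⁻] = α₂ × DIC = 0.02848 × 1.91 = 0.05440 mmol/kg
Ksp = 10^(−6.17) = 6.761×10^-7
Ω = [Ca²⁺][CO3²⁻]/Ksp = (9.52×10^-3)(5.440×10^-5) / 6.761×10^-7 = 0.766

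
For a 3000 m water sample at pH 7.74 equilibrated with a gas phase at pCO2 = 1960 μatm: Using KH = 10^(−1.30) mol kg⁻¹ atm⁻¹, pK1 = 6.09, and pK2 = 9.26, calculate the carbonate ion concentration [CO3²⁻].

[CO2*] = KH · pCO2 = 10^(−1.30) × 1960×10^-6 = 9.823×10^-5 mol/kg
α₀ = 1/(1 + K1/[H⁺] + K1K2/[H⁺]²) = 1/(1 + 10^+1.65 + 10^+0.13) = 0.02127
DIC = [CO2*]/α₀ = 9.823×10^-5 / 0.02127 = 4.619 mmol/kg
[CO3²⁻] = α₂·DIC; α₂ = 0.02869, so [CO3²⁻] = 0.02869 × 4.619 = 0.133 mmol/kg

[CO3²⁻] = 0.133 mmol/kg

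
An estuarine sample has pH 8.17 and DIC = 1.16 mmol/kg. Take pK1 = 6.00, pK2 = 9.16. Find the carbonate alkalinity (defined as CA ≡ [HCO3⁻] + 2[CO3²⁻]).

CA = 1.26 mmol/kg

CA = [HCO3⁻] + 2[CO3²⁻] = (α₁ + 2α₂)·DIC
At pH 8.17: [H⁺]/K1 = 10^-2.17 = 0.0067608, K2/[H⁺] = 10^-0.99 = 0.10233
α₁ = 1/(1 + 0.0067608 + 0.10233) = 1/1.1091 = 0.9016; α₂ = α₁·K2/[H⁺] = 0.09226
α₁ + 2α₂ = 1.0862
CA = 1.0862 × 1.16 = 1.26 mmol/kg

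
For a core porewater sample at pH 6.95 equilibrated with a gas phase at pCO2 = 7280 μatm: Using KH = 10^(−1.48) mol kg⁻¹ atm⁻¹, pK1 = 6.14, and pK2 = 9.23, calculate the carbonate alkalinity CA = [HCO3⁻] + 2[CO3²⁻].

[CO2*] = KH · pCO2 = 10^(−1.48) × 7280×10^-6 = 2.411×10^-4 mol/kg
α₀ = 1/(1 + K1/[H⁺] + K1K2/[H⁺]²) = 1/(1 + 10^+0.81 + 10^-1.47) = 0.1335
DIC = [CO2*]/α₀ = 2.411×10^-4 / 0.1335 = 1.806 mmol/kg
CA = (α₁ + 2α₂)·DIC = (0.8620 + 2×0.004524) × 1.806 = 1.57 mmol/kg

CA = 1.57 mmol/kg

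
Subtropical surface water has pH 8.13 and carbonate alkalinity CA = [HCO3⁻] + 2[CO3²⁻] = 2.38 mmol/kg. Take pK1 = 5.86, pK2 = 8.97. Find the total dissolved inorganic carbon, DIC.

DIC = 2.12 mmol/kg

CA = [HCO3⁻] + 2[CO3²⁻] = (α₁ + 2α₂)·DIC
At pH 8.13: [H⁺]/K1 = 10^-2.27 = 0.0053703, K2/[H⁺] = 10^-0.84 = 0.14454
α₁ = 1/(1 + 0.0053703 + 0.14454) = 1/1.1499 = 0.8696; α₂ = α₁·K2/[H⁺] = 0.1257
α₁ + 2α₂ = 1.1210
DIC = CA / (α₁ + 2α₂) = 2.38 / 1.1210 = 2.12 mmol/kg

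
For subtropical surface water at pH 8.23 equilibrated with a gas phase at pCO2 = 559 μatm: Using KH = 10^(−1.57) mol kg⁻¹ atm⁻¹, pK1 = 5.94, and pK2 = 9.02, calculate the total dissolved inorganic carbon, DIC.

[CO2*] = KH · pCO2 = 10^(−1.57) × 559×10^-6 = 1.505×10^-5 mol/kg
α₀ = 1/(1 + K1/[H⁺] + K1K2/[H⁺]²) = 1/(1 + 10^+2.29 + 10^+1.50) = 0.004394
DIC = [CO2*]/α₀ = 1.505×10^-5 / 0.004394 = 3.42 mmol/kg

DIC = 3.42 mmol/kg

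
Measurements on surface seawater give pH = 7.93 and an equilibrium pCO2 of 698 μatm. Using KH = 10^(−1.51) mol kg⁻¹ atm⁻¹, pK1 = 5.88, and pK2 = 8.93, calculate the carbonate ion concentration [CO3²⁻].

[CO3²⁻] = 0.242 mmol/kg

[CO2*] = KH · pCO2 = 10^(−1.51) × 698×10^-6 = 2.157×10^-5 mol/kg
α₀ = 1/(1 + K1/[H⁺] + K1K2/[H⁺]²) = 1/(1 + 10^+2.05 + 10^+1.05) = 0.008037
DIC = [CO2*]/α₀ = 2.157×10^-5 / 0.008037 = 2.684 mmol/kg
[CO3²⁻] = α₂·DIC; α₂ = 0.09018, so [CO3²⁻] = 0.09018 × 2.684 = 0.242 mmol/kg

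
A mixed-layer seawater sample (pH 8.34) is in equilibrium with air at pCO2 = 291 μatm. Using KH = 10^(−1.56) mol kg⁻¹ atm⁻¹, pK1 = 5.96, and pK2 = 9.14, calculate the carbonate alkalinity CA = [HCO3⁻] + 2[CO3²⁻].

[CO2*] = KH · pCO2 = 10^(−1.56) × 291×10^-6 = 8.015×10^-6 mol/kg
α₀ = 1/(1 + K1/[H⁺] + K1K2/[H⁺]²) = 1/(1 + 10^+2.38 + 10^+1.58) = 0.003585
DIC = [CO2*]/α₀ = 8.015×10^-6 / 0.003585 = 2.235 mmol/kg
CA = (α₁ + 2α₂)·DIC = (0.8601 + 2×0.1363) × 2.235 = 2.53 mmol/kg

CA = 2.53 mmol/kg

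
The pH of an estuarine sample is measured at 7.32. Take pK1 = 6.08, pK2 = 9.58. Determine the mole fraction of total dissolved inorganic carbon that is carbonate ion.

α₂ = 1 / (1 + [H⁺]/K2 + [H⁺]²/(K1K2)) = 1 / (1 + 10^+2.26 + 10^+1.02)
   = 1 / (1 + 181.97 + 10.471) = 1/193.44 = 0.005170

α₂ = 0.00517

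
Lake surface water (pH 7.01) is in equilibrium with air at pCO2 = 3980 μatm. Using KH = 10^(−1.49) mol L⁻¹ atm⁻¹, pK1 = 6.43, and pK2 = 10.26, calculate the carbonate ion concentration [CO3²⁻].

[CO3²⁻] = 0.275 μmol/L

[CO2*] = KH · pCO2 = 10^(−1.49) × 3980×10^-6 = 1.288×10^-4 mol/L
α₀ = 1/(1 + K1/[H⁺] + K1K2/[H⁺]²) = 1/(1 + 10^+0.58 + 10^-2.67) = 0.2082
DIC = [CO2*]/α₀ = 1.288×10^-4 / 0.2082 = 0.6187 mmol/L
[CO3²⁻] = α₂·DIC; α₂ = 0.0004450, so [CO3²⁻] = 0.0004450 × 0.6187 = 0.000275 mmol/L = 0.275 μmol/L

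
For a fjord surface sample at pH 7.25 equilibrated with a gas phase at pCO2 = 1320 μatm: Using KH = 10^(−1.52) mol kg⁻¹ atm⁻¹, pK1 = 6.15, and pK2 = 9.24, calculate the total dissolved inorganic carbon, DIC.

[CO2*] = KH · pCO2 = 10^(−1.52) × 1320×10^-6 = 3.986×10^-5 mol/kg
α₀ = 1/(1 + K1/[H⁺] + K1K2/[H⁺]²) = 1/(1 + 10^+1.10 + 10^-0.89) = 0.07290
DIC = [CO2*]/α₀ = 3.986×10^-5 / 0.07290 = 0.547 mmol/kg

DIC = 0.547 mmol/kg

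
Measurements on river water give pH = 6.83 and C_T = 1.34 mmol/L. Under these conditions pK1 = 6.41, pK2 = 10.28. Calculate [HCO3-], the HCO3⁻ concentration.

[HCO3⁻] = 0.971 mmol/L

α₁ = 1 / (1 + [H⁺]/K1 + K2/[H⁺]) = 1 / (1 + 10^-0.42 + 10^-3.45)
   = 1 / (1 + 0.38019 + 0.00035481) = 1/1.3805 = 0.7244
[HCO3⁻] = α₁ × DIC = 0.7244 × 1.34 = 0.971 mmol/L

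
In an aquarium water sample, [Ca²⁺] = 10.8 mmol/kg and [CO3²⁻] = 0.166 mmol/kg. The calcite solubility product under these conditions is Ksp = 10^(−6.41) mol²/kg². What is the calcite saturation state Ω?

Ω = 4.61

Ksp = 10^(−6.41) = 3.890×10^-7
Ω = [Ca²⁺][CO3²⁻]/Ksp = (10.8×10^-3)(0.166×10^-3) / 3.890×10^-7 = 4.61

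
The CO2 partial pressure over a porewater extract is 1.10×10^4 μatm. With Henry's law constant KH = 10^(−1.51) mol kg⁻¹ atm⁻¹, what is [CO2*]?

KH = 10^(−1.51) = 3.090×10^-2 mol kg⁻¹ atm⁻¹
[CO2*] = KH · pCO2 = 3.090×10^-2 × 1.10×10^4×10^-6 atm = 3.40×10^-4 mol/kg

[CO2*] = 340 μmol/kg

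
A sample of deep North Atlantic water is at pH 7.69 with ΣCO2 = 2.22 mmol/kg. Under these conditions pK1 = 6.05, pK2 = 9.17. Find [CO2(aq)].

[CO2*] = 0.0482 mmol/kg

α₀ = 1 / (1 + K1/[H⁺] + K1K2/[H⁺]²) = 1 / (1 + 10^+1.64 + 10^+0.16)
   = 1 / (1 + 43.652 + 1.4454) = 1/46.097 = 0.02169
[CO2*] = α₀ × DIC = 0.02169 × 2.22 = 0.0482 mmol/kg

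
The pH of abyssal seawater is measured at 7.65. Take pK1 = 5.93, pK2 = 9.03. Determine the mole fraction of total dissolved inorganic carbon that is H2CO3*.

α₀ = 1 / (1 + K1/[H⁺] + K1K2/[H⁺]²) = 1 / (1 + 10^+1.72 + 10^+0.34)
   = 1 / (1 + 52.481 + 2.1878) = 1/55.669 = 0.01796

α₀ = 0.0180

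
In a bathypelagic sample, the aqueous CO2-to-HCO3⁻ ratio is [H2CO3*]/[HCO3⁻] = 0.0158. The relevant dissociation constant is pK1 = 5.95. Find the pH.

From K1 = [H⁺][HCO3⁻]/[H2CO3*]:  pH = pK1 − log₁₀([H2CO3*]/[HCO3⁻])
log₁₀(0.0158) = -1.801
pH = 5.95 − (-1.801) = 7.75

pH = 7.75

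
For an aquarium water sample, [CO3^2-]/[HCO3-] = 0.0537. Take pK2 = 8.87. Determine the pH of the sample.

From K2 = [H⁺][CO3^2-]/[HCO3-]:  pH = pK2 + log₁₀([CO3^2-]/[HCO3-])
log₁₀(0.0537) = -1.270
pH = 8.87 + (-1.270) = 7.60

pH = 7.60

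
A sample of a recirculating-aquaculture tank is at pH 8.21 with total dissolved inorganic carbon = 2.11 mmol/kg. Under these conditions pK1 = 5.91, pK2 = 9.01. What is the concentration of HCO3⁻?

α₁ = 1 / (1 + [H⁺]/K1 + K2/[H⁺]) = 1 / (1 + 10^-2.30 + 10^-0.80)
   = 1 / (1 + 0.0050119 + 0.15849) = 1/1.1635 = 0.8595
[HCO3⁻] = α₁ × DIC = 0.8595 × 2.11 = 1.81 mmol/kg

[HCO3⁻] = 1.81 mmol/kg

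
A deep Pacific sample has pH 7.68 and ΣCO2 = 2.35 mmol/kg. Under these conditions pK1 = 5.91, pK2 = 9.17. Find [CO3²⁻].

α₂ = 1 / (1 + [H⁺]/K2 + [H⁺]²/(K1K2)) = 1 / (1 + 10^+1.49 + 10^-0.28)
   = 1 / (1 + 30.903 + 0.52481) = 1/32.428 = 0.03084
[CO3²⁻] = α₂ × DIC = 0.03084 × 2.35 = 0.0725 mmol/kg

[CO3²⁻] = 0.0725 mmol/kg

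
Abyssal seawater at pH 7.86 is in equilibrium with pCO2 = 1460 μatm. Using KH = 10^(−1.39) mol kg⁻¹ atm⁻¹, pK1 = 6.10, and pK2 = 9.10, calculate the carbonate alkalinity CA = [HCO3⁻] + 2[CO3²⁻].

[CO2*] = KH · pCO2 = 10^(−1.39) × 1460×10^-6 = 5.948×10^-5 mol/kg
α₀ = 1/(1 + K1/[H⁺] + K1K2/[H⁺]²) = 1/(1 + 10^+1.76 + 10^+0.52) = 0.01617
DIC = [CO2*]/α₀ = 5.948×10^-5 / 0.01617 = 3.679 mmol/kg
CA = (α₁ + 2α₂)·DIC = (0.9303 + 2×0.05353) × 3.679 = 3.82 mmol/kg

CA = 3.82 mmol/kg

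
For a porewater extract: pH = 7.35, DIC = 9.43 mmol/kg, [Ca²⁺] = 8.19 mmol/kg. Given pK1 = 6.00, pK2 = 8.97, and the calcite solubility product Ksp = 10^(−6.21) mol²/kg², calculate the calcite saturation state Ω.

α₂ = 1 / (1 + [H⁺]/K2 + [H⁺]²/(K1K2)) = 1 / (1 + 10^+1.62 + 10^+0.27)
   = 1 / (1 + 41.687 + 1.8621) = 1/44.549 = 0.02245
[CO3²⁻] = α₂ × DIC = 0.02245 × 9.43 = 0.2117 mmol/kg
Ksp = 10^(−6.21) = 6.166×10^-7
Ω = [Ca²⁺][CO3²⁻]/Ksp = (8.19×10^-3)(2.117×10^-4) / 6.166×10^-7 = 2.81

Ω = 2.81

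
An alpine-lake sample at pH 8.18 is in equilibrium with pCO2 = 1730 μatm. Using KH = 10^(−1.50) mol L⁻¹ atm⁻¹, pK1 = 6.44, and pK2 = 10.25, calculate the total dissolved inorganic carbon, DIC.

[CO2*] = KH · pCO2 = 10^(−1.50) × 1730×10^-6 = 5.471×10^-5 mol/L
α₀ = 1/(1 + K1/[H⁺] + K1K2/[H⁺]²) = 1/(1 + 10^+1.74 + 10^-0.33) = 0.01772
DIC = [CO2*]/α₀ = 5.471×10^-5 / 0.01772 = 3.09 mmol/L

DIC = 3.09 mmol/L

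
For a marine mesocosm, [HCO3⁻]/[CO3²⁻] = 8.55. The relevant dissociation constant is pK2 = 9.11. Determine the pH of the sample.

pH = 8.18

From K2 = [H⁺][CO3²⁻]/[HCO3⁻]:  pH = pK2 − log₁₀([HCO3⁻]/[CO3²⁻])
log₁₀(8.55) = +0.932
pH = 9.11 − (+0.932) = 8.18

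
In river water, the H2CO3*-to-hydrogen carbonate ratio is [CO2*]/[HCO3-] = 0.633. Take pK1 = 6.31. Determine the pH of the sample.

From K1 = [H⁺][HCO3-]/[CO2*]:  pH = pK1 − log₁₀([CO2*]/[HCO3-])
log₁₀(0.633) = -0.199
pH = 6.31 − (-0.199) = 6.51

pH = 6.51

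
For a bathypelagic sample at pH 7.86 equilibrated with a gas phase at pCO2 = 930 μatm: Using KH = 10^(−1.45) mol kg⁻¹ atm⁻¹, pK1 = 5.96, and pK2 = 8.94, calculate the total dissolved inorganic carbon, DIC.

DIC = 2.87 mmol/kg

[CO2*] = KH · pCO2 = 10^(−1.45) × 930×10^-6 = 3.300×10^-5 mol/kg
α₀ = 1/(1 + K1/[H⁺] + K1K2/[H⁺]²) = 1/(1 + 10^+1.90 + 10^+0.82) = 0.01149
DIC = [CO2*]/α₀ = 3.300×10^-5 / 0.01149 = 2.87 mmol/kg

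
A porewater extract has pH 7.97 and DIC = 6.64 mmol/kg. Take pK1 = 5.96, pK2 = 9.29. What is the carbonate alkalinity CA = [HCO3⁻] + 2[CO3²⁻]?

CA = [HCO3⁻] + 2[CO3²⁻] = (α₁ + 2α₂)·DIC
At pH 7.97: [H⁺]/K1 = 10^-2.01 = 0.0097724, K2/[H⁺] = 10^-1.32 = 0.047863
α₁ = 1/(1 + 0.0097724 + 0.047863) = 1/1.0576 = 0.9455; α₂ = α₁·K2/[H⁺] = 0.04525
α₁ + 2α₂ = 1.0360
CA = 1.0360 × 6.64 = 6.88 mmol/kg

CA = 6.88 mmol/kg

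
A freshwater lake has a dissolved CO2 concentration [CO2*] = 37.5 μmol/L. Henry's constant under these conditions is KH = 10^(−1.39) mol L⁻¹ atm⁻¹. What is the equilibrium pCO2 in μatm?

KH = 10^(−1.39) = 4.074×10^-2 mol L⁻¹ atm⁻¹
pCO2 = [CO2*]/KH = 37.5×10^-6 / 4.074×10^-2 = 9.21×10^-4 atm = 921 μatm

pCO2 = 921 μatm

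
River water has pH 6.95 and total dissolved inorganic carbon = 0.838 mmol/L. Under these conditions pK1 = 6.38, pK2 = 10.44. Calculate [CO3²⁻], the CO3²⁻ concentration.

[CO3²⁻] = 0.214 μmol/L

α₂ = 1 / (1 + [H⁺]/K2 + [H⁺]²/(K1K2)) = 1 / (1 + 10^+3.49 + 10^+2.92)
   = 1 / (1 + 3090.3 + 831.76) = 1/3923.1 = 0.0002549
[CO3²⁻] = α₂ × DIC = 0.0002549 × 0.838 = 0.000214 mmol/L = 0.214 μmol/L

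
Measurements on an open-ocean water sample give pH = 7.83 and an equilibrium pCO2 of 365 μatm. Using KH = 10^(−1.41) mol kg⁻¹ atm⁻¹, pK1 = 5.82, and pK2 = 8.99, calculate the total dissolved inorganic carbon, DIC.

[CO2*] = KH · pCO2 = 10^(−1.41) × 365×10^-6 = 1.420×10^-5 mol/kg
α₀ = 1/(1 + K1/[H⁺] + K1K2/[H⁺]²) = 1/(1 + 10^+2.01 + 10^+0.85) = 0.009057
DIC = [CO2*]/α₀ = 1.420×10^-5 / 0.009057 = 1.57 mmol/kg

DIC = 1.57 mmol/kg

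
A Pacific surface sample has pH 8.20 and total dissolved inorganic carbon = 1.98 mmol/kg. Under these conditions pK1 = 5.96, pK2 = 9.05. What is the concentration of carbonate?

[CO3²⁻] = 0.244 mmol/kg

α₂ = 1 / (1 + [H⁺]/K2 + [H⁺]²/(K1K2)) = 1 / (1 + 10^+0.85 + 10^-1.39)
   = 1 / (1 + 7.0795 + 0.040738) = 1/8.1202 = 0.1231
[CO3²⁻] = α₂ × DIC = 0.1231 × 1.98 = 0.244 mmol/kg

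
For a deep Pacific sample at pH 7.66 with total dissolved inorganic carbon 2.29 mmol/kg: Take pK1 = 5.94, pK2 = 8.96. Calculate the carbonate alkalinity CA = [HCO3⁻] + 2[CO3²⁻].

CA = 2.36 mmol/kg

CA = [HCO3⁻] + 2[CO3²⁻] = (α₁ + 2α₂)·DIC
At pH 7.66: [H⁺]/K1 = 10^-1.72 = 0.019055, K2/[H⁺] = 10^-1.30 = 0.050119
α₁ = 1/(1 + 0.019055 + 0.050119) = 1/1.0692 = 0.9353; α₂ = α₁·K2/[H⁺] = 0.04688
α₁ + 2α₂ = 1.0291
CA = 1.0291 × 2.29 = 2.36 mmol/kg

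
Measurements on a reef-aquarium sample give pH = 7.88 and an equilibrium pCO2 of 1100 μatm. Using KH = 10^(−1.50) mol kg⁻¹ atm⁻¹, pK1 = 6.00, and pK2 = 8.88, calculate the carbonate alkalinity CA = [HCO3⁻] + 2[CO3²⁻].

[CO2*] = KH · pCO2 = 10^(−1.50) × 1100×10^-6 = 3.479×10^-5 mol/kg
α₀ = 1/(1 + K1/[H⁺] + K1K2/[H⁺]²) = 1/(1 + 10^+1.88 + 10^+0.88) = 0.01184
DIC = [CO2*]/α₀ = 3.479×10^-5 / 0.01184 = 2.937 mmol/kg
CA = (α₁ + 2α₂)·DIC = (0.8983 + 2×0.08983) × 2.937 = 3.17 mmol/kg

CA = 3.17 mmol/kg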